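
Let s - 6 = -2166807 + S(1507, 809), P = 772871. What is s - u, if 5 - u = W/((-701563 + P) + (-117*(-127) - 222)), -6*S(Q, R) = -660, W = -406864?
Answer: -186217094584/85945 ≈ -2.1667e+6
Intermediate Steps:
S(Q, R) = 110 (S(Q, R) = -⅙*(-660) = 110)
s = -2166691 (s = 6 + (-2166807 + 110) = 6 - 2166697 = -2166691)
u = 836589/85945 (u = 5 - (-406864)/((-701563 + 772871) + (-117*(-127) - 222)) = 5 - (-406864)/(71308 + (14859 - 222)) = 5 - (-406864)/(71308 + 14637) = 5 - (-406864)/85945 = 5 - 1*(-406864/85945) = 5 + 406864/85945 = 836589/85945 ≈ 9.7340)
s - u = -2166691 - 1*836589/85945 = -2166691 - 836589/85945 = -186217094584/85945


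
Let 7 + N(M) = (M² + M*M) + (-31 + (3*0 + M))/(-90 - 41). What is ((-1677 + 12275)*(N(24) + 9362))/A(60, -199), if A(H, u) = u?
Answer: -14587341552/26069 ≈ -5.5957e+5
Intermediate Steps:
N(M) = -886/131 + 2*M² - M/131 (N(M) = -7 + ((M² + M*M) + (-31 + (3*0 + M))/(-90 - 41)) = -7 + ((M² + M²) + (-31 + (0 + M))/(-131)) = -7 + (2*M² + (-31 + M)*(-1/131)) = -7 + (2*M² + (31/131 - M/131)) = -7 + (31/131 + 2*M² - M/131) = -886/131 + 2*M² - M/131)
((-1677 + 12275)*(N(24) + 9362))/A(60, -199) = ((-1677 + 12275)*((-886/131 + 2*24² - 1/131*24) + 9362))/(-199) = (10598*((-886/131 + 2*576 - 24/131) + 9362))*(-1/199) = (10598*((-886/131 + 1152 - 24/131) + 9362))*(-1/199) = (10598*(150002/131 + 9362))*(-1/199) = (10598*(1376424/131))*(-1/199) = (14587341552/131)*(-1/199) = -14587341552/26069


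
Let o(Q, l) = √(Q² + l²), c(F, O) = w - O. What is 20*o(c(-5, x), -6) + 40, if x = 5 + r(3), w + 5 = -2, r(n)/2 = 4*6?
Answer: 40 + 120*√101 ≈ 1246.0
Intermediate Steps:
r(n) = 48 (r(n) = 2*(4*6) = 2*24 = 48)
w = -7 (w = -5 - 2 = -7)
x = 53 (x = 5 + 48 = 53)
c(F, O) = -7 - O
20*o(c(-5, x), -6) + 40 = 20*√((-7 - 1*53)² + (-6)²) + 40 = 20*√((-7 - 53)² + 36) + 40 = 20*√((-60)² + 36) + 40 = 20*√(3600 + 36) + 40 = 20*√3636 + 40 = 20*(6*√101) + 40 = 120*√101 + 40 = 40 + 120*√101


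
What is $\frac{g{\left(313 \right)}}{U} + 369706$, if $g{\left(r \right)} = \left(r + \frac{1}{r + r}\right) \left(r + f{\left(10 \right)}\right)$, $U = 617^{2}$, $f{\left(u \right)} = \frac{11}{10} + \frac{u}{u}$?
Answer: $\frac{881051843940629}{2383113140} \approx 3.6971 \cdot 10^{5}$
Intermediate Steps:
$f{\left(u \right)} = \frac{21}{10}$ ($f{\left(u \right)} = 11 \cdot \frac{1}{10} + 1 = \frac{11}{10} + 1 = \frac{21}{10}$)
$U = 380689$
$g{\left(r \right)} = \left(\frac{21}{10} + r\right) \left(r + \frac{1}{2 r}\right)$ ($g{\left(r \right)} = \left(r + \frac{1}{r + r}\right) \left(r + \frac{21}{10}\right) = \left(r + \frac{1}{2 r}\right) \left(\frac{21}{10} + r\right) = \left(\frac{21}{10} + r\right) \left(r + \frac{1}{2 r}\right)$)
$\frac{g{\left(313 \right)}}{U} + 369706 = \frac{\frac{1}{2} + 313^{2} + \frac{21}{10} \cdot 313 + \frac{21}{20 \cdot 313}}{380689} + 369706 = \left(\frac{1}{2} + 97969 + \frac{6573}{10} + \frac{21}{20} \cdot \frac{1}{313}\right) \frac{1}{380689} + 369706 = \left(\frac{1}{2} + 97969 + \frac{6573}{10} + \frac{21}{6260}\right) \frac{1}{380689} + 369706 = \frac{617403789}{6260} \cdot \frac{1}{380689} + 369706 = \frac{617403789}{2383113140} + 369706 = \frac{881051843940629}{2383113140}$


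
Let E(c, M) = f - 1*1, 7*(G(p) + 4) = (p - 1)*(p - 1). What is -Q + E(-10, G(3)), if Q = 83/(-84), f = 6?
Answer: 503/84 ≈ 5.9881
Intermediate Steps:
G(p) = -4 + (-1 + p)²/7 (G(p) = -4 + ((p - 1)*(p - 1))/7 = -4 + ((-1 + p)*(-1 + p))/7 = -4 + (-1 + p)²/7)
Q = -83/84 (Q = 83*(-1/84) = -83/84 ≈ -0.98810)
E(c, M) = 5 (E(c, M) = 6 - 1*1 = 6 - 1 = 5)
-Q + E(-10, G(3)) = -1*(-83/84) + 5 = 83/84 + 5 = 503/84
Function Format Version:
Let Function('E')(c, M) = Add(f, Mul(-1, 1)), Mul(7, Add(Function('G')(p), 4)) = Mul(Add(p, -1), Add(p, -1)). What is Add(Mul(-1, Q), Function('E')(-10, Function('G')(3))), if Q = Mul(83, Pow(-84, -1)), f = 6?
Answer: Rational(503, 84) ≈ 5.9881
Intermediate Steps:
Function('G')(p) = Add(-4, Mul(Rational(1, 7), Pow(Add(-1, p), 2))) (Function('G')(p) = Add(-4, Mul(Rational(1, 7), Mul(Add(p, -1), Add(p, -1)))) = Add(-4, Mul(Rational(1, 7), Mul(Add(-1, p), Add(-1, p)))) = Add(-4, Mul(Rational(1, 7), Pow(Add(-1, p), 2))))
Q = Rational(-83, 84) (Q = Mul(83, Rational(-1, 84)) = Rational(-83, 84) ≈ -0.98810)
Function('E')(c, M) = 5 (Function('E')(c, M) = Add(6, Mul(-1, 1)) = Add(6, -1) = 5)
Add(Mul(-1, Q), Function('E')(-10, Function('G')(3))) = Add(Mul(-1, Rational(-83, 84)), 5) = Add(Rational(83, 84), 5) = Rational(503, 84)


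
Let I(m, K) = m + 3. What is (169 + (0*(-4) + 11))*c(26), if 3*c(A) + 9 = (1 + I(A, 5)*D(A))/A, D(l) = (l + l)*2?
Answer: 83490/13 ≈ 6422.3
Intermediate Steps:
I(m, K) = 3 + m
D(l) = 4*l (D(l) = (2*l)*2 = 4*l)
c(A) = -3 + (1 + 4*A*(3 + A))/(3*A) (c(A) = -3 + ((1 + (3 + A)*(4*A))/A)/3 = -3 + ((1 + 4*A*(3 + A))/A)/3 = -3 + (1 + 4*A*(3 + A))/(3*A))
(169 + (0*(-4) + 11))*c(26) = (169 + (0*(-4) + 11))*(1 + (1/3)/26 + (4/3)*26) = (169 + (0 + 11))*(1 + (1/3)*(1/26) + 104/3) = (169 + 11)*(1 + 1/78 + 104/3) = 180*(2783/78) = 83490/13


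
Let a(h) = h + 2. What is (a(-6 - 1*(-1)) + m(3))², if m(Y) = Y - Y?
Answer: 9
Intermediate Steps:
m(Y) = 0
a(h) = 2 + h
(a(-6 - 1*(-1)) + m(3))² = ((2 + (-6 - 1*(-1))) + 0)² = ((2 + (-6 + 1)) + 0)² = ((2 - 5) + 0)² = (-3 + 0)² = (-3)² = 9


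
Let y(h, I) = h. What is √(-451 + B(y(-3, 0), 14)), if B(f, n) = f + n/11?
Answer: 2*I*√13695/11 ≈ 21.277*I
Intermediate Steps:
B(f, n) = f + n/11 (B(f, n) = f + n*(1/11) = f + n/11)
√(-451 + B(y(-3, 0), 14)) = √(-451 + (-3 + (1/11)*14)) = √(-451 + (-3 + 14/11)) = √(-451 - 19/11) = √(-4980/11) = 2*I*√13695/11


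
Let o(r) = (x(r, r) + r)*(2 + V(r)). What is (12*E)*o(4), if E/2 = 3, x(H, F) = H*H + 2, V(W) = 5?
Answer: 11088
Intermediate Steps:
x(H, F) = 2 + H² (x(H, F) = H² + 2 = 2 + H²)
o(r) = 14 + 7*r + 7*r² (o(r) = ((2 + r²) + r)*(2 + 5) = (2 + r + r²)*7 = 14 + 7*r + 7*r²)
E = 6 (E = 2*3 = 6)
(12*E)*o(4) = (12*6)*(14 + 7*4 + 7*4²) = 72*(14 + 28 + 7*16) = 72*(14 + 28 + 112) = 72*154 = 11088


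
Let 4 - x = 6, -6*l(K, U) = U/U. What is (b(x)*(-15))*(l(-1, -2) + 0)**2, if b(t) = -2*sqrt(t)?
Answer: 5*I*sqrt(2)/6 ≈ 1.1785*I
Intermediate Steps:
l(K, U) = -1/6 (l(K, U) = -U/(6*U) = -1/6*1 = -1/6)
x = -2 (x = 4 - 1*6 = 4 - 6 = -2)
(b(x)*(-15))*(l(-1, -2) + 0)**2 = (-2*I*sqrt(2)*(-15))*(-1/6 + 0)**2 = (-2*I*sqrt(2)*(-15))*(-1/6)**2 = (-2*I*sqrt(2)*(-15))*(1/36) = (30*I*sqrt(2))*(1/36) = 5*I*sqrt(2)/6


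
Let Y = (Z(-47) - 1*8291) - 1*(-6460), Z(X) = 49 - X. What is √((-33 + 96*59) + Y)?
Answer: 2*√974 ≈ 62.418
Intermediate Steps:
Y = -1735 (Y = ((49 - 1*(-47)) - 1*8291) - 1*(-6460) = ((49 + 47) - 8291) + 6460 = (96 - 8291) + 6460 = -8195 + 6460 = -1735)
√((-33 + 96*59) + Y) = √((-33 + 96*59) - 1735) = √((-33 + 5664) - 1735) = √(5631 - 1735) = √3896 = 2*√974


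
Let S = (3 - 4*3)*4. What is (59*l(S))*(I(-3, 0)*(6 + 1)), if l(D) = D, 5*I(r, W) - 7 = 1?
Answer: -118944/5 ≈ -23789.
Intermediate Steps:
I(r, W) = 8/5 (I(r, W) = 7/5 + (1/5)*1 = 7/5 + 1/5 = 8/5)
S = -36 (S = (3 - 12)*4 = -9*4 = -36)
(59*l(S))*(I(-3, 0)*(6 + 1)) = (59*(-36))*(8*(6 + 1)/5) = -16992*7/5 = -2124*56/5 = -118944/5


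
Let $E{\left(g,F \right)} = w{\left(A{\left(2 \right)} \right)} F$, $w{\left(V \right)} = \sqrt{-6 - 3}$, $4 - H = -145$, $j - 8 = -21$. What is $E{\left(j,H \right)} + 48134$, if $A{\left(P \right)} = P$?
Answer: $48134 + 447 i \approx 48134.0 + 447.0 i$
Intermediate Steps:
$j = -13$ ($j = 8 - 21 = -13$)
$H = 149$ ($H = 4 - -145 = 4 + 145 = 149$)
$w{\left(V \right)} = 3 i$ ($w{\left(V \right)} = \sqrt{-9} = 3 i$)
$E{\left(g,F \right)} = 3 i F$
$E{\left(j,H \right)} + 48134 = 3 i 149 + 48134 = 447 i + 48134 = 48134 + 447 i$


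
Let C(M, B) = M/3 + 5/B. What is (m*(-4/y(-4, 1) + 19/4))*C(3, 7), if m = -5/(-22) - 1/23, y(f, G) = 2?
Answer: 279/322 ≈ 0.86646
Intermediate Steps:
C(M, B) = 5/B + M/3 (C(M, B) = M*(1/3) + 5/B = M/3 + 5/B = 5/B + M/3)
m = 93/506 (m = -5*(-1/22) - 1*1/23 = 5/22 - 1/23 = 93/506 ≈ 0.18379)
(m*(-4/y(-4, 1) + 19/4))*C(3, 7) = (93*(-4/2 + 19/4)/506)*(5/7 + (1/3)*3) = (93*(-4*1/2 + 19*(1/4))/506)*(5*(1/7) + 1) = (93*(-2 + 19/4)/506)*(5/7 + 1) = ((93/506)*(11/4))*(12/7) = (93/184)*(12/7) = 279/322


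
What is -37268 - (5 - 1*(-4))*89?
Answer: -38069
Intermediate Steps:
-37268 - (5 - 1*(-4))*89 = -37268 - (5 + 4)*89 = -37268 - 9*89 = -37268 - 1*801 = -37268 - 801 = -38069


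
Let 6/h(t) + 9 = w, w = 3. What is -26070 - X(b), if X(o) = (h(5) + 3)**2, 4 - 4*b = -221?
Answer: -26074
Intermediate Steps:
b = 225/4 (b = 1 - 1/4*(-221) = 1 + 221/4 = 225/4 ≈ 56.250)
h(t) = -1 (h(t) = 6/(-9 + 3) = 6/(-6) = 6*(-1/6) = -1)
X(o) = 4 (X(o) = (-1 + 3)**2 = 2**2 = 4)
-26070 - X(b) = -26070 - 1*4 = -26070 - 4 = -26074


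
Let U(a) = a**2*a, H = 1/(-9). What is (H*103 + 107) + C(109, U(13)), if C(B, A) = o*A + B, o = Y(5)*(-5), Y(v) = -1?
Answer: 100706/9 ≈ 11190.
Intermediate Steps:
H = -1/9 ≈ -0.11111
o = 5 (o = -1*(-5) = 5)
U(a) = a**3
C(B, A) = B + 5*A (C(B, A) = 5*A + B = B + 5*A)
(H*103 + 107) + C(109, U(13)) = (-1/9*103 + 107) + (109 + 5*13**3) = (-103/9 + 107) + (109 + 5*2197) = 860/9 + (109 + 10985) = 860/9 + 11094 = 100706/9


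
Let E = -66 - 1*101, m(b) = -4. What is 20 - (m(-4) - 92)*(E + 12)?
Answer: -14860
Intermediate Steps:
E = -167 (E = -66 - 101 = -167)
20 - (m(-4) - 92)*(E + 12) = 20 - (-4 - 92)*(-167 + 12) = 20 - (-96)*(-155) = 20 - 1*14880 = 20 - 14880 = -14860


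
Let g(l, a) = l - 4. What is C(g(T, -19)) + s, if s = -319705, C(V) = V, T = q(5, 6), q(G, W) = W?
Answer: -319703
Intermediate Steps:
T = 6
g(l, a) = -4 + l
C(g(T, -19)) + s = (-4 + 6) - 319705 = 2 - 319705 = -319703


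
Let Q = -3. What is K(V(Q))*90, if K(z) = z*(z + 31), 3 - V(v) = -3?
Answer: 19980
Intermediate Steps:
V(v) = 6 (V(v) = 3 - 1*(-3) = 3 + 3 = 6)
K(z) = z*(31 + z)
K(V(Q))*90 = (6*(31 + 6))*90 = (6*37)*90 = 222*90 = 19980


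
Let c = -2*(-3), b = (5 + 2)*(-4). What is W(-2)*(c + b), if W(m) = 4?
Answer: -88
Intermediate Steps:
b = -28 (b = 7*(-4) = -28)
c = 6
W(-2)*(c + b) = 4*(6 - 28) = 4*(-22) = -88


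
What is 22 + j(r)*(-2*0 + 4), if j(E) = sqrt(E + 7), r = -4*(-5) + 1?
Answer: 22 + 8*sqrt(7) ≈ 43.166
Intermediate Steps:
r = 21 (r = 20 + 1 = 21)
j(E) = sqrt(7 + E)
22 + j(r)*(-2*0 + 4) = 22 + sqrt(7 + 21)*(-2*0 + 4) = 22 + sqrt(28)*(0 + 4) = 22 + (2*sqrt(7))*4 = 22 + 8*sqrt(7)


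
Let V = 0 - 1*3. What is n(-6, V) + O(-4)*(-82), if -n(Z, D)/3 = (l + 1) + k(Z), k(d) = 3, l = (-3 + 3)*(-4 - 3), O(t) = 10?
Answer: -832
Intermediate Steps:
l = 0 (l = 0*(-7) = 0)
V = -3 (V = 0 - 3 = -3)
n(Z, D) = -12 (n(Z, D) = -3*((0 + 1) + 3) = -3*(1 + 3) = -3*4 = -12)
n(-6, V) + O(-4)*(-82) = -12 + 10*(-82) = -12 - 820 = -832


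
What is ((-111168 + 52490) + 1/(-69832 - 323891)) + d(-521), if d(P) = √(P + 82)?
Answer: -23102878195/393723 + I*√439 ≈ -58678.0 + 20.952*I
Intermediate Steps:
d(P) = √(82 + P)
((-111168 + 52490) + 1/(-69832 - 323891)) + d(-521) = ((-111168 + 52490) + 1/(-69832 - 323891)) + √(82 - 521) = (-58678 + 1/(-393723)) + √(-439) = (-58678 - 1/393723) + I*√439 = -23102878195/393723 + I*√439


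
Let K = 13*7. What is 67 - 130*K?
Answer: -11763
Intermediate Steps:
K = 91
67 - 130*K = 67 - 130*91 = 67 - 11830 = -11763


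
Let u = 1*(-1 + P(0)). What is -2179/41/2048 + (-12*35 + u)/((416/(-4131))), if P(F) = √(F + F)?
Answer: 4563503897/1091584 ≈ 4180.6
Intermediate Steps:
P(F) = √2*√F (P(F) = √(2*F) = √2*√F)
u = -1 (u = 1*(-1 + √2*√0) = 1*(-1 + √2*0) = 1*(-1 + 0) = 1*(-1) = -1)
-2179/41/2048 + (-12*35 + u)/((416/(-4131))) = -2179/41/2048 + (-12*35 - 1)/((416/(-4131))) = -2179*1/41*(1/2048) + (-420 - 1)/((416*(-1/4131))) = -2179/41*1/2048 - 421/(-416/4131) = -2179/83968 - 421*(-4131/416) = -2179/83968 + 1739151/416 = 4563503897/1091584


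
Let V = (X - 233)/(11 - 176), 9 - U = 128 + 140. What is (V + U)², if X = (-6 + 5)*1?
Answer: 200703889/3025 ≈ 66348.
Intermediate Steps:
U = -259 (U = 9 - (128 + 140) = 9 - 1*268 = 9 - 268 = -259)
X = -1 (X = -1*1 = -1)
V = 78/55 (V = (-1 - 233)/(11 - 176) = -234/(-165) = -234*(-1/165) = 78/55 ≈ 1.4182)
(V + U)² = (78/55 - 259)² = (-14167/55)² = 200703889/3025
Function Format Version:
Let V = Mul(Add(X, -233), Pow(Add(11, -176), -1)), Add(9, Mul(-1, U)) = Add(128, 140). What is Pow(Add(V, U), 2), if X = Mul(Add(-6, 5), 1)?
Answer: Rational(200703889, 3025) ≈ 66348.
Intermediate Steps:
U = -259 (U = Add(9, Mul(-1, Add(128, 140))) = Add(9, Mul(-1, 268)) = Add(9, -268) = -259)
X = -1 (X = Mul(-1, 1) = -1)
V = Rational(78, 55) (V = Mul(Add(-1, -233), Pow(Add(11, -176), -1)) = Mul(-234, Pow(-165, -1)) = Mul(-234, Rational(-1, 165)) = Rational(78, 55) ≈ 1.4182)
Pow(Add(V, U), 2) = Pow(Add(Rational(78, 55), -259), 2) = Pow(Rational(-14167, 55), 2) = Rational(200703889, 3025)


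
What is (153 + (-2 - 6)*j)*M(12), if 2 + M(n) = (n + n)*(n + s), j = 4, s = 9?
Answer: 60742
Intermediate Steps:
M(n) = -2 + 2*n*(9 + n) (M(n) = -2 + (n + n)*(n + 9) = -2 + (2*n)*(9 + n) = -2 + 2*n*(9 + n))
(153 + (-2 - 6)*j)*M(12) = (153 + (-2 - 6)*4)*(-2 + 2*12² + 18*12) = (153 - 8*4)*(-2 + 2*144 + 216) = (153 - 32)*(-2 + 288 + 216) = 121*502 = 60742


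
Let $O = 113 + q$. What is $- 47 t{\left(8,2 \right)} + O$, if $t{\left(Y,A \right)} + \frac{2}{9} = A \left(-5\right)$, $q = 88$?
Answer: $\frac{6133}{9} \approx 681.44$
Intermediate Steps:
$O = 201$ ($O = 113 + 88 = 201$)
$t{\left(Y,A \right)} = - \frac{2}{9} - 5 A$ ($t{\left(Y,A \right)} = - \frac{2}{9} + A \left(-5\right) = - \frac{2}{9} - 5 A$)
$- 47 t{\left(8,2 \right)} + O = - 47 \left(- \frac{2}{9} - 10\right) + 201 = \left(-47\right) \left(- \frac{92}{9}\right) + 201 = \frac{4324}{9} + 201 = \frac{6133}{9}$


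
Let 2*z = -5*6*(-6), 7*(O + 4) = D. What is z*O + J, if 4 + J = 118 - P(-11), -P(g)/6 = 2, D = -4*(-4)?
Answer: -198/7 ≈ -28.286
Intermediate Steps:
D = 16
O = -12/7 (O = -4 + (1/7)*16 = -4 + 16/7 = -12/7 ≈ -1.7143)
P(g) = -12 (P(g) = -6*2 = -12)
z = 90 (z = (-5*6*(-6))/2 = (-30*(-6))/2 = (1/2)*180 = 90)
J = 126 (J = -4 + (118 - 1*(-12)) = -4 + (118 + 12) = -4 + 130 = 126)
z*O + J = 90*(-12/7) + 126 = -1080/7 + 126 = -198/7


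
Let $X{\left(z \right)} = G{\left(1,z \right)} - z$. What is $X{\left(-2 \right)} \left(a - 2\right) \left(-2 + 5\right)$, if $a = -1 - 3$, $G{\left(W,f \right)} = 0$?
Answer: $-36$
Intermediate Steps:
$a = -4$
$X{\left(z \right)} = - z$ ($X{\left(z \right)} = 0 - z = - z$)
$X{\left(-2 \right)} \left(a - 2\right) \left(-2 + 5\right) = \left(-1\right) \left(-2\right) \left(-4 - 2\right) \left(-2 + 5\right) = 2 \left(-4 - 2\right) 3 = 2 \left(-6\right) 3 = \left(-12\right) 3 = -36$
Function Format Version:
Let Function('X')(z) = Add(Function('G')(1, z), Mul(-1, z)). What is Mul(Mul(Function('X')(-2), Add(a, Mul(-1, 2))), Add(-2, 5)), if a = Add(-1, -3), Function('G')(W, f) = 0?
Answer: -36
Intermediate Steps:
a = -4
Function('X')(z) = Mul(-1, z) (Function('X')(z) = Add(0, Mul(-1, z)) = Mul(-1, z))
Mul(Mul(Function('X')(-2), Add(a, Mul(-1, 2))), Add(-2, 5)) = Mul(Mul(Mul(-1, -2), Add(-4, Mul(-1, 2))), Add(-2, 5)) = Mul(Mul(2, Add(-4, -2)), 3) = Mul(Mul(2, -6), 3) = Mul(-12, 3) = -36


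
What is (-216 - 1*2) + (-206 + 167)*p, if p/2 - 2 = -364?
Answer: 28018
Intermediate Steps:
p = -724 (p = 4 + 2*(-364) = 4 - 728 = -724)
(-216 - 1*2) + (-206 + 167)*p = (-216 - 1*2) + (-206 + 167)*(-724) = (-216 - 2) - 39*(-724) = -218 + 28236 = 28018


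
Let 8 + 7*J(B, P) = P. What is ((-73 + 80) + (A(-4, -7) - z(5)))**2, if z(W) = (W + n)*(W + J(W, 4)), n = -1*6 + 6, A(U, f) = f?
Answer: 24025/49 ≈ 490.31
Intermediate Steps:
J(B, P) = -8/7 + P/7
n = 0 (n = -6 + 6 = 0)
z(W) = W*(-4/7 + W) (z(W) = (W + 0)*(W + (-8/7 + (1/7)*4)) = W*(W + (-8/7 + 4/7)) = W*(W - 4/7) = W*(-4/7 + W))
((-73 + 80) + (A(-4, -7) - z(5)))**2 = ((-73 + 80) + (-7 - 5*(-4 + 7*5)/7))**2 = (7 + (-7 - 5*(-4 + 35)/7))**2 = (7 + (-7 - 5*31/7))**2 = (7 + (-7 - 1*155/7))**2 = (7 + (-7 - 155/7))**2 = (7 - 204/7)**2 = (-155/7)**2 = 24025/49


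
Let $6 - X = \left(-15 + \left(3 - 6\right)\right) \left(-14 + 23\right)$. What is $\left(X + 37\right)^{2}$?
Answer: $42025$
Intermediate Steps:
$X = 168$ ($X = 6 - \left(-15 + \left(3 - 6\right)\right) \left(-14 + 23\right) = 6 - \left(-15 + \left(3 - 6\right)\right) 9 = 6 - \left(-15 - 3\right) 9 = 6 - \left(-18\right) 9 = 6 - -162 = 6 + 162 = 168$)
$\left(X + 37\right)^{2} = \left(168 + 37\right)^{2} = 205^{2} = 42025$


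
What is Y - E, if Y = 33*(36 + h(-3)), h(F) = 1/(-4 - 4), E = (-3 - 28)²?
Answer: 1783/8 ≈ 222.88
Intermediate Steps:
E = 961 (E = (-31)² = 961)
h(F) = -⅛ (h(F) = 1/(-8) = -⅛)
Y = 9471/8 (Y = 33*(36 - ⅛) = 33*(287/8) = 9471/8 ≈ 1183.9)
Y - E = 9471/8 - 1*961 = 9471/8 - 961 = 1783/8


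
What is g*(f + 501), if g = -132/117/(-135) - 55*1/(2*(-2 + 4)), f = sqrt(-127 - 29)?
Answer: -48329633/7020 - 289399*I*sqrt(39)/10530 ≈ -6884.6 - 171.63*I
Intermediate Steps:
f = 2*I*sqrt(39) (f = sqrt(-156) = 2*I*sqrt(39) ≈ 12.49*I)
g = -289399/21060 (g = -132*1/117*(-1/135) - 55/(2*2) = -44/39*(-1/135) - 55/4 = 44/5265 - 55*1/4 = 44/5265 - 55/4 = -289399/21060 ≈ -13.742)
g*(f + 501) = -289399*(2*I*sqrt(39) + 501)/21060 = -289399*(501 + 2*I*sqrt(39))/21060 = -48329633/7020 - 289399*I*sqrt(39)/10530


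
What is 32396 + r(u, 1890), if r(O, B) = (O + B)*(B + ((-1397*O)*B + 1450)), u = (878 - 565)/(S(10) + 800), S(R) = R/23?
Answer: -9419402263602759/4841830 ≈ -1.9454e+9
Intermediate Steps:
S(R) = R/23 (S(R) = R*(1/23) = R/23)
u = 7199/18410 (u = (878 - 565)/((1/23)*10 + 800) = 313/(10/23 + 800) = 313/(18410/23) = 313*(23/18410) = 7199/18410 ≈ 0.39104)
r(O, B) = (B + O)*(1450 + B - 1397*B*O) (r(O, B) = (B + O)*(B + (-1397*B*O + 1450)) = (B + O)*(B + (1450 - 1397*B*O)) = (B + O)*(1450 + B - 1397*B*O))
32396 + r(u, 1890) = 32396 + (1890² + 1450*1890 + 1450*(7199/18410) + 1890*(7199/18410) - 1397*1890*(7199/18410)² - 1397*7199/18410*1890²) = 32396 + (3572100 + 2740500 + 1043855/1841 + 194373/263 - 1397*1890*51825601/338928100 - 1397*7199/18410*3572100) = 32396 + (3572100 + 2740500 + 1043855/1841 + 194373/263 - 1954809844119/4841830 - 513208863090/263) = 32396 - 9419559119527439/4841830 = -9419402263602759/4841830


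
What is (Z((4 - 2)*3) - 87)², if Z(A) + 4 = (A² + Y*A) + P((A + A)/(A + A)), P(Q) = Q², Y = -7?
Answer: 9216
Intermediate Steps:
Z(A) = -3 + A² - 7*A (Z(A) = -4 + ((A² - 7*A) + ((A + A)/(A + A))²) = -4 + ((A² - 7*A) + ((2*A)/((2*A)))²) = -4 + ((A² - 7*A) + ((2*A)*(1/(2*A)))²) = -4 + ((A² - 7*A) + 1²) = -4 + ((A² - 7*A) + 1) = -4 + (1 + A² - 7*A) = -3 + A² - 7*A)
(Z((4 - 2)*3) - 87)² = ((-3 + ((4 - 2)*3)² - 7*(4 - 2)*3) - 87)² = ((-3 + (2*3)² - 14*3) - 87)² = ((-3 + 6² - 7*6) - 87)² = ((-3 + 36 - 42) - 87)² = (-9 - 87)² = (-96)² = 9216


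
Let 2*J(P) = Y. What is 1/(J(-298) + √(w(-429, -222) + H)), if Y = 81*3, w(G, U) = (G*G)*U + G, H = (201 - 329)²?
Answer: 486/163423637 - 4*I*√40841147/163423637 ≈ 2.9739e-6 - 0.00015642*I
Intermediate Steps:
H = 16384 (H = (-128)² = 16384)
w(G, U) = G + U*G² (w(G, U) = G²*U + G = U*G² + G = G + U*G²)
Y = 243
J(P) = 243/2 (J(P) = (½)*243 = 243/2)
1/(J(-298) + √(w(-429, -222) + H)) = 1/(243/2 + √(-429*(1 - 429*(-222)) + 16384)) = 1/(243/2 + √(-429*(1 + 95238) + 16384)) = 1/(243/2 + √(-429*95239 + 16384)) = 1/(243/2 + √(-40857531 + 16384)) = 1/(243/2 + √(-40841147)) = 1/(243/2 + I*√40841147)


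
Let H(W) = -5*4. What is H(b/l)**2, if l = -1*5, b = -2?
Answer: 400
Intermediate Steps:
l = -5
H(W) = -20
H(b/l)**2 = (-20)**2 = 400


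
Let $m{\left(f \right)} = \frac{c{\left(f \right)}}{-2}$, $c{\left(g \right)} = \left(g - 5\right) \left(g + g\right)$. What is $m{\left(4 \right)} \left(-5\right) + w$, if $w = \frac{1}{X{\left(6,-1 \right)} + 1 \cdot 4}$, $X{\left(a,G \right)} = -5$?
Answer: $-21$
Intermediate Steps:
$c{\left(g \right)} = 2 g \left(-5 + g\right)$ ($c{\left(g \right)} = \left(-5 + g\right) 2 g = 2 g \left(-5 + g\right)$)
$m{\left(f \right)} = - f \left(-5 + f\right)$ ($m{\left(f \right)} = \frac{2 f \left(-5 + f\right)}{-2} = 2 f \left(-5 + f\right) \left(- \frac{1}{2}\right) = - f \left(-5 + f\right)$)
$w = -1$ ($w = \frac{1}{-5 + 1 \cdot 4} = \frac{1}{-5 + 4} = \frac{1}{-1} = -1$)
$m{\left(4 \right)} \left(-5\right) + w = 4 \left(5 - 4\right) \left(-5\right) - 1 = 4 \cdot 1 \left(-5\right) - 1 = 4 \left(-5\right) - 1 = -20 - 1 = -21$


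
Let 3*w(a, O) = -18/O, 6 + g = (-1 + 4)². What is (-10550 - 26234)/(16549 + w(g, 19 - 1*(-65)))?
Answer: -514976/231685 ≈ -2.2227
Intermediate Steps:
g = 3 (g = -6 + (-1 + 4)² = -6 + 3² = -6 + 9 = 3)
w(a, O) = -6/O (w(a, O) = (-18/O)/3 = -6/O)
(-10550 - 26234)/(16549 + w(g, 19 - 1*(-65))) = (-10550 - 26234)/(16549 - 6/(19 - 1*(-65))) = -36784/(16549 - 6/(19 + 65)) = -36784/(16549 - 6/84) = -36784/(16549 - 6*1/84) = -36784/(16549 - 1/14) = -36784/231685/14 = -36784*14/231685 = -514976/231685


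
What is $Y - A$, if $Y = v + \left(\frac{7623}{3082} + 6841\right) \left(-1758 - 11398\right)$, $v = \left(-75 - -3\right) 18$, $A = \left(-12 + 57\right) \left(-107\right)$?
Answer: $- \frac{6031957537}{67} \approx -9.0029 \cdot 10^{7}$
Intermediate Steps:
$A = -4815$ ($A = 45 \left(-107\right) = -4815$)
$v = -1296$ ($v = \left(-75 + 3\right) 18 = \left(-72\right) 18 = -1296$)
$Y = - \frac{6032280142}{67}$ ($Y = -1296 + \left(\frac{7623}{3082} + 6841\right) \left(-1758 - 11398\right) = -1296 + \left(7623 \cdot \frac{1}{3082} + 6841\right) \left(-13156\right) = -1296 + \left(\frac{7623}{3082} + 6841\right) \left(-13156\right) = -1296 + \frac{21091585}{3082} \left(-13156\right) = -1296 - \frac{6032193310}{67} = - \frac{6032280142}{67} \approx -9.0034 \cdot 10^{7}$)
$Y - A = - \frac{6032280142}{67} - -4815 = - \frac{6032280142}{67} + 4815 = - \frac{6031957537}{67}$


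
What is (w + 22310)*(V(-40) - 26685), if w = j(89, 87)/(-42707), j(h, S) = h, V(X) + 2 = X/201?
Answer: -5110903091205287/8584107 ≈ -5.9539e+8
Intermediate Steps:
V(X) = -2 + X/201
w = -89/42707 (w = 89/(-42707) = 89*(-1/42707) = -89/42707 ≈ -0.0020840)
(w + 22310)*(V(-40) - 26685) = (-89/42707 + 22310)*((-2 + (1/201)*(-40)) - 26685) = 952793081*((-2 - 40/201) - 26685)/42707 = 952793081*(-442/201 - 26685)/42707 = (952793081/42707)*(-5364127/201) = -5110903091205287/8584107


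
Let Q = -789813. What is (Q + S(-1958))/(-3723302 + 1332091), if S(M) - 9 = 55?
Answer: 789749/2391211 ≈ 0.33027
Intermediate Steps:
S(M) = 64 (S(M) = 9 + 55 = 64)
(Q + S(-1958))/(-3723302 + 1332091) = (-789813 + 64)/(-3723302 + 1332091) = -789749/(-2391211) = -789749*(-1/2391211) = 789749/2391211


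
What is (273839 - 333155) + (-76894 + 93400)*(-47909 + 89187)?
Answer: 681275352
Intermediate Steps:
(273839 - 333155) + (-76894 + 93400)*(-47909 + 89187) = -59316 + 16506*41278 = -59316 + 681334668 = 681275352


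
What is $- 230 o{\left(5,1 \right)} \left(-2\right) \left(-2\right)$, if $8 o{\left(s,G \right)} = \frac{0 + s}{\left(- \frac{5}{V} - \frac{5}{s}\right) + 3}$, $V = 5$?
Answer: $-575$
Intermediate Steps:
$o{\left(s,G \right)} = \frac{s}{8 \left(2 - \frac{5}{s}\right)}$ ($o{\left(s,G \right)} = \frac{\left(0 + s\right) \frac{1}{\left(- \frac{5}{5} - \frac{5}{s}\right) + 3}}{8} = \frac{s \frac{1}{\left(\left(-5\right) \frac{1}{5} - \frac{5}{s}\right) + 3}}{8} = \frac{s \frac{1}{\left(-1 - \frac{5}{s}\right) + 3}}{8} = \frac{s \frac{1}{2 - \frac{5}{s}}}{8} = \frac{s}{8 \left(2 - \frac{5}{s}\right)}$)
$- 230 o{\left(5,1 \right)} \left(-2\right) \left(-2\right) = - 230 \frac{5^{2}}{8 \left(-5 + 2 \cdot 5\right)} \left(-2\right) \left(-2\right) = - 230 \cdot \frac{1}{8} \cdot 25 \frac{1}{-5 + 10} \left(-2\right) \left(-2\right) = - 230 \cdot \frac{1}{8} \cdot 25 \cdot \frac{1}{5} \left(-2\right) \left(-2\right) = - 230 \cdot \frac{5}{8} \left(-2\right) \left(-2\right) = - 230 \left(\left(- \frac{5}{4}\right) \left(-2\right)\right) = \left(-230\right) \frac{5}{2} = -575$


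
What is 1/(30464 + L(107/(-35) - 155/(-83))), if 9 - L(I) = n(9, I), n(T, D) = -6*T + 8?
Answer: 1/30519 ≈ 3.2766e-5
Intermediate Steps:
n(T, D) = 8 - 6*T
L(I) = 55 (L(I) = 9 - (8 - 6*9) = 9 - (8 - 54) = 9 - 1*(-46) = 9 + 46 = 55)
1/(30464 + L(107/(-35) - 155/(-83))) = 1/(30464 + 55) = 1/30519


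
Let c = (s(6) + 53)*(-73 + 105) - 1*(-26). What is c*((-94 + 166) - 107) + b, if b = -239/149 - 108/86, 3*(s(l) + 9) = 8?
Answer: -1022163679/19221 ≈ -53180.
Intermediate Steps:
s(l) = -19/3 (s(l) = -9 + (⅓)*8 = -9 + 8/3 = -19/3)
b = -18323/6407 (b = -239*1/149 - 108*1/86 = -239/149 - 54/43 = -18323/6407 ≈ -2.8598)
c = 4558/3 (c = (-19/3 + 53)*(-73 + 105) - 1*(-26) = (140/3)*32 + 26 = 4480/3 + 26 = 4558/3 ≈ 1519.3)
c*((-94 + 166) - 107) + b = 4558*((-94 + 166) - 107)/3 - 18323/6407 = 4558*(72 - 107)/3 - 18323/6407 = (4558/3)*(-35) - 18323/6407 = -159530/3 - 18323/6407 = -1022163679/19221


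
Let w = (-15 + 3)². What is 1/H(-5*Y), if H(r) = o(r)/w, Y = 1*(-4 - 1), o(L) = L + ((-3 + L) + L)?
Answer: 2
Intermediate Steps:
o(L) = -3 + 3*L (o(L) = L + (-3 + 2*L) = -3 + 3*L)
w = 144 (w = (-12)² = 144)
Y = -5 (Y = 1*(-5) = -5)
H(r) = -1/48 + r/48 (H(r) = (-3 + 3*r)/144 = (-3 + 3*r)*(1/144) = -1/48 + r/48)
1/H(-5*Y) = 1/(-1/48 + (-5*(-5))/48) = 1/(-1/48 + (1/48)*25) = 1/(-1/48 + 25/48) = 1/(½) = 2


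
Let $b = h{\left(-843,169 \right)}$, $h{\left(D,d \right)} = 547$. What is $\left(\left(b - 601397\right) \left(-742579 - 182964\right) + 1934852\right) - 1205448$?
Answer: $556113240954$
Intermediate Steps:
$b = 547$
$\left(\left(b - 601397\right) \left(-742579 - 182964\right) + 1934852\right) - 1205448 = \left(\left(547 - 601397\right) \left(-742579 - 182964\right) + 1934852\right) - 1205448 = \left(\left(-600850\right) \left(-925543\right) + 1934852\right) - 1205448 = \left(556112511550 + 1934852\right) - 1205448 = 556114446402 - 1205448 = 556113240954$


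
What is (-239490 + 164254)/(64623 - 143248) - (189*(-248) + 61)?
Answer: 3680590111/78625 ≈ 46812.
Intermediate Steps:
(-239490 + 164254)/(64623 - 143248) - (189*(-248) + 61) = -75236/(-78625) - (-46872 + 61) = -75236*(-1/78625) - 1*(-46811) = 75236/78625 + 46811 = 3680590111/78625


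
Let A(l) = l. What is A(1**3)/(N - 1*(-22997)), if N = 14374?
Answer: 1/37371 ≈ 2.6759e-5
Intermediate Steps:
A(1**3)/(N - 1*(-22997)) = 1**3/(14374 - 1*(-22997)) = 1/(14374 + 22997) = 1/37371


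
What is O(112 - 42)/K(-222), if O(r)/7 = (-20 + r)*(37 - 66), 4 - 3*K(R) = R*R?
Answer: 435/704 ≈ 0.61790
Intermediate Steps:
K(R) = 4/3 - R²/3 (K(R) = 4/3 - R*R/3 = 4/3 - R²/3)
O(r) = 4060 - 203*r (O(r) = 7*((-20 + r)*(37 - 66)) = 7*((-20 + r)*(-29)) = 7*(580 - 29*r) = 4060 - 203*r)
O(112 - 42)/K(-222) = (4060 - 203*(112 - 42))/(4/3 - ⅓*(-222)²) = (4060 - 203*70)/(4/3 - ⅓*49284) = (4060 - 14210)/(4/3 - 16428) = -10150/(-49280/3) = -10150*(-3/49280) = 435/704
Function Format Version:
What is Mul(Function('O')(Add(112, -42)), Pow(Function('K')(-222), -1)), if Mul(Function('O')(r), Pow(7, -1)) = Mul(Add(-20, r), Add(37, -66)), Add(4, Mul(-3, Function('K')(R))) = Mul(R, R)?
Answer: Rational(435, 704) ≈ 0.61790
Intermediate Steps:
Function('K')(R) = Add(Rational(4, 3), Mul(Rational(-1, 3), Pow(R, 2))) (Function('K')(R) = Add(Rational(4, 3), Mul(Rational(-1, 3), Mul(R, R))) = Add(Rational(4, 3), Mul(Rational(-1, 3), Pow(R, 2))))
Function('O')(r) = Add(4060, Mul(-203, r)) (Function('O')(r) = Mul(7, Mul(Add(-20, r), Add(37, -66))) = Mul(7, Mul(Add(-20, r), -29)) = Mul(7, Add(580, Mul(-29, r))) = Add(4060, Mul(-203, r)))
Mul(Function('O')(Add(112, -42)), Pow(Function('K')(-222), -1)) = Mul(Add(4060, Mul(-203, Add(112, -42))), Pow(Add(Rational(4, 3), Mul(Rational(-1, 3), Pow(-222, 2))), -1)) = Mul(Add(4060, Mul(-203, 70)), Pow(Add(Rational(4, 3), Mul(Rational(-1, 3), 49284)), -1)) = Mul(Add(4060, -14210), Pow(Add(Rational(4, 3), -16428), -1)) = Mul(-10150, Pow(Rational(-49280, 3), -1)) = Mul(-10150, Rational(-3, 49280)) = Rational(435, 704)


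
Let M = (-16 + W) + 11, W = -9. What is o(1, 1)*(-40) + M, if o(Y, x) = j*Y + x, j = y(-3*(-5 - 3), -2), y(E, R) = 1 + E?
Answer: -1054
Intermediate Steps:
M = -14 (M = (-16 - 9) + 11 = -25 + 11 = -14)
j = 25 (j = 1 - 3*(-5 - 3) = 1 - 3*(-8) = 1 + 24 = 25)
o(Y, x) = x + 25*Y (o(Y, x) = 25*Y + x = x + 25*Y)
o(1, 1)*(-40) + M = (1 + 25*1)*(-40) - 14 = (1 + 25)*(-40) - 14 = 26*(-40) - 14 = -1040 - 14 = -1054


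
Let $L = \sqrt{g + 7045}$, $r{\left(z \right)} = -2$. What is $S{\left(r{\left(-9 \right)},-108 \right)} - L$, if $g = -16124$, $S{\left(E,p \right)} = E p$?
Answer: $216 - i \sqrt{9079} \approx 216.0 - 95.284 i$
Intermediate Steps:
$L = i \sqrt{9079}$ ($L = \sqrt{-16124 + 7045} = \sqrt{-9079} = i \sqrt{9079} \approx 95.284 i$)
$S{\left(r{\left(-9 \right)},-108 \right)} - L = \left(-2\right) \left(-108\right) - i \sqrt{9079} = 216 - i \sqrt{9079}$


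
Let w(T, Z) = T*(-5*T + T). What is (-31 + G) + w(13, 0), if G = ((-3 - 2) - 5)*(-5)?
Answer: -657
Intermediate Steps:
w(T, Z) = -4*T**2 (w(T, Z) = T*(-4*T) = -4*T**2)
G = 50 (G = (-5 - 5)*(-5) = -10*(-5) = 50)
(-31 + G) + w(13, 0) = (-31 + 50) - 4*13**2 = 19 - 4*169 = 19 - 676 = -657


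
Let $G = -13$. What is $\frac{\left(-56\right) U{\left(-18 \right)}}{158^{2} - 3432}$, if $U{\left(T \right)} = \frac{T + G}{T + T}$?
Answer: $- \frac{31}{13842} \approx -0.0022396$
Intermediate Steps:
$U{\left(T \right)} = \frac{-13 + T}{2 T}$ ($U{\left(T \right)} = \frac{T - 13}{T + T} = \frac{-13 + T}{2 T}$)
$\frac{\left(-56\right) U{\left(-18 \right)}}{158^{2} - 3432} = \frac{\left(-56\right) \frac{-13 - 18}{2 \left(-18\right)}}{158^{2} - 3432} = \frac{\left(-56\right) \frac{1}{2} \left(- \frac{1}{18}\right) \left(-31\right)}{24964 - 3432} = \frac{\left(-56\right) \frac{31}{36}}{21532} = \left(- \frac{434}{9}\right) \frac{1}{21532} = - \frac{31}{13842}$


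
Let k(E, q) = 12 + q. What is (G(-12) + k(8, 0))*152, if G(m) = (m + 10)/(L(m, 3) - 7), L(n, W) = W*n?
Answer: 78736/43 ≈ 1831.1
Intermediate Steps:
G(m) = (10 + m)/(-7 + 3*m) (G(m) = (m + 10)/(3*m - 7) = (10 + m)/(-7 + 3*m))
(G(-12) + k(8, 0))*152 = ((10 - 12)/(-7 + 3*(-12)) + (12 + 0))*152 = (-2/(-7 - 36) + 12)*152 = (-2/(-43) + 12)*152 = (-1/43*(-2) + 12)*152 = (2/43 + 12)*152 = (518/43)*152 = 78736/43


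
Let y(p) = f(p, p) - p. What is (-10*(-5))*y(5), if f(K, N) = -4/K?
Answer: -290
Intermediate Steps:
y(p) = -p - 4/p (y(p) = -4/p - p = -p - 4/p)
(-10*(-5))*y(5) = (-10*(-5))*(-1*5 - 4/5) = 50*(-5 - 4*⅕) = 50*(-5 - ⅘) = 50*(-29/5) = -290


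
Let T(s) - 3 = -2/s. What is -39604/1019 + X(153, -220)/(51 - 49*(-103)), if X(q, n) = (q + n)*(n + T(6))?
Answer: -280594790/7792293 ≈ -36.009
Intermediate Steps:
T(s) = 3 - 2/s
X(q, n) = (8/3 + n)*(n + q) (X(q, n) = (q + n)*(n + (3 - 2/6)) = (n + q)*(n + (3 - 2*1/6)) = (n + q)*(n + (3 - 1/3)) = (n + q)*(n + 8/3) = (n + q)*(8/3 + n) = (8/3 + n)*(n + q))
-39604/1019 + X(153, -220)/(51 - 49*(-103)) = -39604/1019 + ((-220)**2 + (8/3)*(-220) + (8/3)*153 - 220*153)/(51 - 49*(-103)) = -39604*1/1019 + (48400 - 1760/3 + 408 - 33660)/(51 + 5047) = -39604/1019 + (43684/3)/5098 = -39604/1019 + (43684/3)*(1/5098) = -39604/1019 + 21842/7647 = -280594790/7792293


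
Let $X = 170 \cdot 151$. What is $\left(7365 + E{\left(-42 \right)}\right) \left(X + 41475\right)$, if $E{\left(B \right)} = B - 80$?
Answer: $486331235$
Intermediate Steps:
$X = 25670$
$E{\left(B \right)} = -80 + B$ ($E{\left(B \right)} = B - 80 = -80 + B$)
$\left(7365 + E{\left(-42 \right)}\right) \left(X + 41475\right) = \left(7365 - 122\right) \left(25670 + 41475\right) = \left(7365 - 122\right) 67145 = 7243 \cdot 67145 = 486331235$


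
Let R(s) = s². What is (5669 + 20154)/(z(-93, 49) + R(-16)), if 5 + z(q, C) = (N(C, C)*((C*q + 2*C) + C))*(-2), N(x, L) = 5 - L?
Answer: -25823/387829 ≈ -0.066584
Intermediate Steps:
z(q, C) = -5 - 2*(5 - C)*(3*C + C*q) (z(q, C) = -5 + ((5 - C)*((C*q + 2*C) + C))*(-2) = -5 + ((5 - C)*((2*C + C*q) + C))*(-2) = -5 + ((5 - C)*(3*C + C*q))*(-2) = -5 - 2*(5 - C)*(3*C + C*q))
(5669 + 20154)/(z(-93, 49) + R(-16)) = (5669 + 20154)/((-5 + 6*49*(-5 + 49) + 2*49*(-93)*(-5 + 49)) + (-16)²) = 25823/((-5 + 6*49*44 + 2*49*(-93)*44) + 256) = 25823/((-5 + 12936 - 401016) + 256) = 25823/(-388085 + 256) = 25823/(-387829) = 25823*(-1/387829) = -25823/387829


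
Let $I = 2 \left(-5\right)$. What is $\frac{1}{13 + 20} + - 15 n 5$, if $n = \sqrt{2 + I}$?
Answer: $\frac{1}{33} - 150 i \sqrt{2} \approx 0.030303 - 212.13 i$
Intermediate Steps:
$I = -10$
$n = 2 i \sqrt{2}$ ($n = \sqrt{2 - 10} = \sqrt{-8} = 2 i \sqrt{2} \approx 2.8284 i$)
$\frac{1}{13 + 20} + - 15 n 5 = \frac{1}{13 + 20} + - 15 \cdot 2 i \sqrt{2} \cdot 5 = \frac{1}{33} + - 30 i \sqrt{2} \cdot 5 = \frac{1}{33} - 150 i \sqrt{2}$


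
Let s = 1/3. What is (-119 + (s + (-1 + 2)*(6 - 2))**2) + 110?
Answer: 88/9 ≈ 9.7778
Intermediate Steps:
s = 1/3 (s = 1*(1/3) = 1/3 ≈ 0.33333)
(-119 + (s + (-1 + 2)*(6 - 2))**2) + 110 = (-119 + (1/3 + (-1 + 2)*(6 - 2))**2) + 110 = (-119 + (1/3 + 1*4)**2) + 110 = (-119 + (1/3 + 4)**2) + 110 = (-119 + (13/3)**2) + 110 = (-119 + 169/9) + 110 = -902/9 + 110 = 88/9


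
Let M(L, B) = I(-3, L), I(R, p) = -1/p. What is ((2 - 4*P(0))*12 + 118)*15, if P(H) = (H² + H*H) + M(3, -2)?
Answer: 2370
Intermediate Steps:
M(L, B) = -1/L
P(H) = -⅓ + 2*H² (P(H) = (H² + H*H) - 1/3 = (H² + H²) - 1*⅓ = 2*H² - ⅓ = -⅓ + 2*H²)
((2 - 4*P(0))*12 + 118)*15 = ((2 - 4*(-⅓ + 2*0²))*12 + 118)*15 = ((2 - 4*(-⅓ + 2*0))*12 + 118)*15 = ((2 - 4*(-⅓ + 0))*12 + 118)*15 = ((2 - 4*(-⅓))*12 + 118)*15 = ((2 + 4/3)*12 + 118)*15 = ((10/3)*12 + 118)*15 = (40 + 118)*15 = 158*15 = 2370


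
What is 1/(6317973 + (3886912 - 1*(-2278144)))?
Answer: 1/12483029 ≈ 8.0109e-8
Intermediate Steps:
1/(6317973 + (3886912 - 1*(-2278144))) = 1/(6317973 + (3886912 + 2278144)) = 1/(6317973 + 6165056) = 1/12483029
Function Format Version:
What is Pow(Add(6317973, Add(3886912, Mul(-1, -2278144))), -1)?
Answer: Rational(1, 12483029) ≈ 8.0109e-8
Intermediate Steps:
Pow(Add(6317973, Add(3886912, Mul(-1, -2278144))), -1) = Pow(Add(6317973, Add(3886912, 2278144)), -1) = Pow(Add(6317973, 6165056), -1) = Pow(12483029, -1) = Rational(1, 12483029)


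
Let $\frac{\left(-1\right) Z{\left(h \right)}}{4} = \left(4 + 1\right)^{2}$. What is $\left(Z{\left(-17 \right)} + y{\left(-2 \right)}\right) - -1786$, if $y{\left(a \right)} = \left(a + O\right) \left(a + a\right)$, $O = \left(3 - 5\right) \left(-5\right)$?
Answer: $1654$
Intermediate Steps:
$O = 10$ ($O = \left(-2\right) \left(-5\right) = 10$)
$Z{\left(h \right)} = -100$ ($Z{\left(h \right)} = - 4 \left(4 + 1\right)^{2} = - 4 \cdot 5^{2} = \left(-4\right) 25 = -100$)
$y{\left(a \right)} = 2 a \left(10 + a\right)$ ($y{\left(a \right)} = \left(a + 10\right) \left(a + a\right) = \left(10 + a\right) 2 a = 2 a \left(10 + a\right)$)
$\left(Z{\left(-17 \right)} + y{\left(-2 \right)}\right) - -1786 = \left(-100 + 2 \left(-2\right) \left(10 - 2\right)\right) - -1786 = \left(-100 + 2 \left(-2\right) 8\right) + 1786 = \left(-100 - 32\right) + 1786 = -132 + 1786 = 1654$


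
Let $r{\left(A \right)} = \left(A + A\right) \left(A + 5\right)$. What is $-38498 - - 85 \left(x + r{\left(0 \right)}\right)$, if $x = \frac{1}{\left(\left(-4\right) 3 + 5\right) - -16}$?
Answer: $- \frac{346397}{9} \approx -38489.0$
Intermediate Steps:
$r{\left(A \right)} = 2 A \left(5 + A\right)$
$x = \frac{1}{9}$ ($x = \frac{1}{\left(-12 + 5\right) + 16} = \frac{1}{-7 + 16} = \frac{1}{9} \approx 0.11111$)
$-38498 - - 85 \left(x + r{\left(0 \right)}\right) = -38498 - - 85 \left(\frac{1}{9} + 2 \cdot 0 \left(5 + 0\right)\right) = -38498 - - 85 \left(\frac{1}{9} + 2 \cdot 0 \cdot 5\right) = -38498 - - 85 \left(\frac{1}{9} + 0\right) = -38498 - \left(-85\right) \frac{1}{9} = -38498 - - \frac{85}{9} = -38498 + \frac{85}{9} = - \frac{346397}{9}$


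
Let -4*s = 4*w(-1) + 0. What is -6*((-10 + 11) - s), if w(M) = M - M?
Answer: -6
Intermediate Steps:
w(M) = 0
s = 0 (s = -(4*0 + 0)/4 = -(0 + 0)/4 = -¼*0 = 0)
-6*((-10 + 11) - s) = -6*((-10 + 11) - 1*0) = -6*(1 + 0) = -6*1 = -6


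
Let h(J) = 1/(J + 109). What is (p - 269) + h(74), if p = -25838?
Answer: -4777580/183 ≈ -26107.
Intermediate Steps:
h(J) = 1/(109 + J)
(p - 269) + h(74) = (-25838 - 269) + 1/(109 + 74) = -26107 + 1/183 = -4777580/183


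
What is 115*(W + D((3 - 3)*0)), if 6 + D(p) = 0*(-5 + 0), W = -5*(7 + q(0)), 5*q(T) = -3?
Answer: -4370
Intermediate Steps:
q(T) = -3/5 (q(T) = (1/5)*(-3) = -3/5)
W = -32 (W = -5*(7 - 3/5) = -5*32/5 = -32)
D(p) = -6 (D(p) = -6 + 0*(-5 + 0) = -6 + 0*(-5) = -6 + 0 = -6)
115*(W + D((3 - 3)*0)) = 115*(-32 - 6) = 115*(-38) = -4370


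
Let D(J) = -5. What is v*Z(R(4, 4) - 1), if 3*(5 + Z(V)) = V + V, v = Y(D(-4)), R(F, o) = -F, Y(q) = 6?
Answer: -50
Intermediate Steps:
v = 6
Z(V) = -5 + 2*V/3 (Z(V) = -5 + (V + V)/3 = -5 + (2*V)/3 = -5 + 2*V/3)
v*Z(R(4, 4) - 1) = 6*(-5 + 2*(-1*4 - 1)/3) = 6*(-5 + 2*(-4 - 1)/3) = 6*(-5 + (⅔)*(-5)) = 6*(-5 - 10/3) = 6*(-25/3) = -50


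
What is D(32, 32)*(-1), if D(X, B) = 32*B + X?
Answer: -1056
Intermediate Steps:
D(X, B) = X + 32*B
D(32, 32)*(-1) = (32 + 32*32)*(-1) = (32 + 1024)*(-1) = 1056*(-1) = -1056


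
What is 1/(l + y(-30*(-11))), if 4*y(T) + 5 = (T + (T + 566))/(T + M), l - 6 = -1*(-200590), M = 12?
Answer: 342/68603711 ≈ 4.9852e-6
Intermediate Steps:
l = 200596 (l = 6 - 1*(-200590) = 6 + 200590 = 200596)
y(T) = -5/4 + (566 + 2*T)/(4*(12 + T)) (y(T) = -5/4 + ((T + (T + 566))/(T + 12))/4 = -5/4 + ((T + (566 + T))/(12 + T))/4 = -5/4 + ((566 + 2*T)/(12 + T))/4 = -5/4 + (566 + 2*T)/(4*(12 + T)))
1/(l + y(-30*(-11))) = 1/(200596 + (506 - (-90)*(-11))/(4*(12 - 30*(-11)))) = 1/(200596 + (506 - 3*330)/(4*(12 + 330))) = 1/(200596 + (¼)*(506 - 990)/342) = 1/(200596 + (¼)*(1/342)*(-484)) = 1/(200596 - 121/342) = 1/(68603711/342) = 342/68603711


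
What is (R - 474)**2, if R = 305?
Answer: 28561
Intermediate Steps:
(R - 474)**2 = (305 - 474)**2 = (-169)**2 = 28561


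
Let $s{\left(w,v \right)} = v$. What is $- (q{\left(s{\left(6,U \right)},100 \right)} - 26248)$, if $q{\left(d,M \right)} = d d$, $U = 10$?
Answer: $26148$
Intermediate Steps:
$q{\left(d,M \right)} = d^{2}$
$- (q{\left(s{\left(6,U \right)},100 \right)} - 26248) = - (10^{2} - 26248) = - (100 - 26248) = \left(-1\right) \left(-26148\right) = 26148$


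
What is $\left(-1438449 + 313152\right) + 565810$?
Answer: $-559487$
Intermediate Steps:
$\left(-1438449 + 313152\right) + 565810 = -1125297 + 565810 = -559487$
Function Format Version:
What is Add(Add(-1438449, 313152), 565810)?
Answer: -559487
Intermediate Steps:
Add(Add(-1438449, 313152), 565810) = Add(-1125297, 565810) = -559487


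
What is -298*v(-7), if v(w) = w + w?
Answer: 4172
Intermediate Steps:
v(w) = 2*w
-298*v(-7) = -596*(-7) = -298*(-14) = 4172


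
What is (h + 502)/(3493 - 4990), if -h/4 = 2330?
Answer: 8818/1497 ≈ 5.8904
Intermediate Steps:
h = -9320 (h = -4*2330 = -9320)
(h + 502)/(3493 - 4990) = (-9320 + 502)/(3493 - 4990) = -8818/(-1497) = -8818*(-1/1497) = 8818/1497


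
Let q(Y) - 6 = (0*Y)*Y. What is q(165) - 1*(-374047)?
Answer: 374053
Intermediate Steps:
q(Y) = 6 (q(Y) = 6 + (0*Y)*Y = 6 + 0*Y = 6 + 0 = 6)
q(165) - 1*(-374047) = 6 - 1*(-374047) = 6 + 374047 = 374053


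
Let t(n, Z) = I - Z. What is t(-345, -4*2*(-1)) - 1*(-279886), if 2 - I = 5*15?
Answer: 279805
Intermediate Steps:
I = -73 (I = 2 - 5*15 = 2 - 1*75 = 2 - 75 = -73)
t(n, Z) = -73 - Z
t(-345, -4*2*(-1)) - 1*(-279886) = (-73 - (-4*2)*(-1)) - 1*(-279886) = (-73 - (-8)*(-1)) + 279886 = (-73 - 1*8) + 279886 = (-73 - 8) + 279886 = -81 + 279886 = 279805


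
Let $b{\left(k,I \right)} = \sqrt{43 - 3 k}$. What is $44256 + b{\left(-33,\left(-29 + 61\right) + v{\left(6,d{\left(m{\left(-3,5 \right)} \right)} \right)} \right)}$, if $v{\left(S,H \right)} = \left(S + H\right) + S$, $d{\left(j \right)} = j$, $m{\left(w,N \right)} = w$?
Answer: $44256 + \sqrt{142} \approx 44268.0$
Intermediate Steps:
$v{\left(S,H \right)} = H + 2 S$ ($v{\left(S,H \right)} = \left(H + S\right) + S = H + 2 S$)
$44256 + b{\left(-33,\left(-29 + 61\right) + v{\left(6,d{\left(m{\left(-3,5 \right)} \right)} \right)} \right)} = 44256 + \sqrt{43 - -99} = 44256 + \sqrt{43 + 99} = 44256 + \sqrt{142}$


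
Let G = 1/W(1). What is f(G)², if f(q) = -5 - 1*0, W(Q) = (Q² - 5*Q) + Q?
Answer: 25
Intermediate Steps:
W(Q) = Q² - 4*Q
G = -⅓ (G = 1/(1*(-4 + 1)) = 1/(1*(-3)) = 1/(-3) = -⅓ ≈ -0.33333)
f(q) = -5 (f(q) = -5 + 0 = -5)
f(G)² = (-5)² = 25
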